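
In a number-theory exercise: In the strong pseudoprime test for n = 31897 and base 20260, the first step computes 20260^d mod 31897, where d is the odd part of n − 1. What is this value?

n − 1 = 31896 = 2^3 · 3987, so s = 3 and d = 3987.
20260^3987 mod 31897 = 19452.

19452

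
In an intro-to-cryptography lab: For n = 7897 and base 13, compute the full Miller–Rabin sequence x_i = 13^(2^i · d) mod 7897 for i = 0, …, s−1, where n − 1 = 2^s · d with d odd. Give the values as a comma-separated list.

5137, 4892, 3754

n − 1 = 7896 = 2^3 · 987, so s = 3 and d = 987.
x_0 = 13^987 mod 7897 = 5137.
x_1 = 5137^2 mod 7897 = 4892.
x_2 = 4892^2 mod 7897 = 3754.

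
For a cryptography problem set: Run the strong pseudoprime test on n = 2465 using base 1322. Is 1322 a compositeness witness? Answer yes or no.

n − 1 = 2464 = 2^5 · 77, so s = 5 and d = 77.
x_0 = 1322^77 mod 2465 = 1322.
x_0 is neither 1 nor 2464, so continue squaring.
x_1 = 1322^2 mod 2465 = 2464.
x_1 ≡ −1, so 1322 is not a witness.

no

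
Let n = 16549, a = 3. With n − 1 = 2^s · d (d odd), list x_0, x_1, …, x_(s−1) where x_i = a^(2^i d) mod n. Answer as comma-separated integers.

n − 1 = 16548 = 2^2 · 4137, so s = 2 and d = 4137.
x_0 = 3^4137 mod 16549 = 16485.
x_1 = 16485^2 mod 16549 = 4096.

16485, 4096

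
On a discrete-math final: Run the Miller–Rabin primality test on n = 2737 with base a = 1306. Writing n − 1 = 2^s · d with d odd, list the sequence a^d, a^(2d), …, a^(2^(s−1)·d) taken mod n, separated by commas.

2101, 2157, 2486, 50

n − 1 = 2736 = 2^4 · 171, so s = 4 and d = 171.
x_0 = 1306^171 mod 2737 = 2101.
x_1 = 2101^2 mod 2737 = 2157.
x_2 = 2157^2 mod 2737 = 2486.
x_3 = 2486^2 mod 2737 = 50.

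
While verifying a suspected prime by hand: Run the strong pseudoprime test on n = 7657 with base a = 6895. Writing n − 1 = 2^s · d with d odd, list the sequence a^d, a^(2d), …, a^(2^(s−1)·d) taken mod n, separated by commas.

7649, 64, 4096

n − 1 = 7656 = 2^3 · 957, so s = 3 and d = 957.
x_0 = 6895^957 mod 7657 = 7649.
x_1 = 7649^2 mod 7657 = 64.
x_2 = 64^2 mod 7657 = 4096.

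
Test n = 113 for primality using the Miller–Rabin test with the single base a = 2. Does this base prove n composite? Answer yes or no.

n − 1 = 112 = 2^4 · 7, so s = 4 and d = 7.
By repeated squaring, 2^7 ≡ 15 (mod 113).
x_0 = 2^7 mod 113 = 15.
x_0 is neither 1 nor 112, so continue squaring.
x_1 = 15^2 mod 113 = 112.
x_1 ≡ −1, so 2 is not a witness.

no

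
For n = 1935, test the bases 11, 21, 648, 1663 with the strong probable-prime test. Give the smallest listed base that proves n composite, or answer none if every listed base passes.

11

n − 1 = 1934 = 2^1 · 967, so s = 1 and d = 967.
Base 11: x_0 = 11^967 mod 1935 = 11. x_0 ∉ {1, 1934} and s = 1, so 11 is a Miller–Rabin witness and 1935 is composite.
Base 21: x_0 = 21^967 mod 1935 = 666. x_0 ∉ {1, 1934} and s = 1, so 21 is a Miller–Rabin witness and 1935 is composite.
Base 648: x_0 = 648^967 mod 1935 = 1422. x_0 ∉ {1, 1934} and s = 1, so 648 is a Miller–Rabin witness and 1935 is composite.
Base 1663: x_0 = 1663^967 mod 1935 = 502. x_0 ∉ {1, 1934} and s = 1, so 1663 is a Miller–Rabin witness and 1935 is composite.
The smallest witness among the given bases is 11.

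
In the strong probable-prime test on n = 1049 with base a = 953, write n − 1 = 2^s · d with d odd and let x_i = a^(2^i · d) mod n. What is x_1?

n − 1 = 1048 = 2^3 · 131, so s = 3 and d = 131.
x_0 = 953^131 mod 1049 = 461.
x_1 = 461^2 mod 1049 = 623.

623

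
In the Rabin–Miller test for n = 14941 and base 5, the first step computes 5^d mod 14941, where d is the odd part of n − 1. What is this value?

11309

n − 1 = 14940 = 2^2 · 3735, so s = 2 and d = 3735.
By repeated squaring, 5^3735 ≡ 11309 (mod 14941).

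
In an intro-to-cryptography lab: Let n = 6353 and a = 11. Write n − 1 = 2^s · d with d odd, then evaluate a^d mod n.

n − 1 = 6352 = 2^4 · 397, so s = 4 and d = 397.
By repeated squaring, 11^397 ≡ 6192 (mod 6353).

6192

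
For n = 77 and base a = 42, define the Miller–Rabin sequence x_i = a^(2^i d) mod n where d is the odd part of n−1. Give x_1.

14

n − 1 = 76 = 2^2 · 19, so s = 2 and d = 19.
x_0 = 42^19 mod 77 = 49.
x_1 = 49^2 mod 77 = 14.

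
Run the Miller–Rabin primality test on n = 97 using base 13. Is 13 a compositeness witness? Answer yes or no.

no

n − 1 = 96 = 2^5 · 3, so s = 5 and d = 3.
x_0 = 13^3 mod 97 = 63.
x_0 is neither 1 nor 96, so continue squaring.
x_1 = 63^2 mod 97 = 89.
x_2 = 89^2 mod 97 = 64.
x_3 = 64^2 mod 97 = 22.
x_4 = 22^2 mod 97 = 96.
x_4 ≡ −1, so 13 is not a witness.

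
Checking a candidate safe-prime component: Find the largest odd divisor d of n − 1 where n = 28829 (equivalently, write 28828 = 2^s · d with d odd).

Halving: 28828 → 14414 → 7207; 7207 is odd.
So 28828 = 2^2 · 7207.

7207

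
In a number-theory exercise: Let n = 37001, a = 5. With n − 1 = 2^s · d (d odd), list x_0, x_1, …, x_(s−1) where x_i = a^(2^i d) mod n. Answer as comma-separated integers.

n − 1 = 37000 = 2^3 · 4625, so s = 3 and d = 4625.
x_0 = 5^4625 mod 37001 = 21765.
x_1 = 21765^2 mod 37001 = 28423.
x_2 = 28423^2 mod 37001 = 24096.

21765, 28423, 24096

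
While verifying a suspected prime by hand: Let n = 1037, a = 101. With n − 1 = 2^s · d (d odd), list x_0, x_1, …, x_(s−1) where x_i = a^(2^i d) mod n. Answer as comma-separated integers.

n − 1 = 1036 = 2^2 · 259, so s = 2 and d = 259.
x_0 = 101^259 mod 1037 = 509.
x_1 = 509^2 mod 1037 = 868.

509, 868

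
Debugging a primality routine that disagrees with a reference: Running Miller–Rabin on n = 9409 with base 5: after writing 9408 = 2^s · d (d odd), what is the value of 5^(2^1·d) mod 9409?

n − 1 = 9408 = 2^6 · 147, so s = 6 and d = 147.
x_0 = 5^147 mod 9409 = 2106.
x_1 = 2106^2 mod 9409 = 3597.

3597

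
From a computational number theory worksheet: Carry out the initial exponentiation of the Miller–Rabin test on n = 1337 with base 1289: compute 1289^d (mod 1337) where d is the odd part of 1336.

n − 1 = 1336 = 2^3 · 167, so s = 3 and d = 167.
1289^167 mod 1337 = 253.

253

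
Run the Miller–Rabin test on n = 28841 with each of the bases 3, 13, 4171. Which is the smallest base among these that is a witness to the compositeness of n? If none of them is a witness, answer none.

n − 1 = 28840 = 2^3 · 3605, so s = 3 and d = 3605.
Base 3: x_0 = 3^3605 mod 28841 = 5528. x_0 is neither 1 nor 28840, so continue squaring. x_1 = 5528^2 mod 28841 = 16165. x_2 = 16165^2 mod 28841 = 7765. Reached i = s−1 = 2 without hitting −1: 3 is a Miller–Rabin witness and 28841 is composite.
Base 13: x_0 = 13^3605 mod 28841 = 19916. x_0 is neither 1 nor 28840, so continue squaring. x_1 = 19916^2 mod 28841 = 25624. x_2 = 25624^2 mod 28841 = 24011. Reached i = s−1 = 2 without hitting −1: 13 is a Miller–Rabin witness and 28841 is composite.
Base 4171: x_0 = 4171^3605 mod 28841 = 1267. x_0 is neither 1 nor 28840, so continue squaring. x_1 = 1267^2 mod 28841 = 19034. x_2 = 19034^2 mod 28841 = 21355. Reached i = s−1 = 2 without hitting −1: 4171 is a Miller–Rabin witness and 28841 is composite.
The smallest witness among the given bases is 3.

3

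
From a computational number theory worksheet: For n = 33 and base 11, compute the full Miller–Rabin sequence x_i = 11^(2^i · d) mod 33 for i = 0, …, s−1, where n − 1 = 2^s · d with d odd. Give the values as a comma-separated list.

n − 1 = 32 = 2^5 · 1, so s = 5 and d = 1.
x_0 = 11^1 mod 33 = 11.
x_1 = 11^2 mod 33 = 22.
x_2 = 22^2 mod 33 = 22.
x_3 = 22^2 mod 33 = 22.
x_4 = 22^2 mod 33 = 22.

11, 22, 22, 22, 22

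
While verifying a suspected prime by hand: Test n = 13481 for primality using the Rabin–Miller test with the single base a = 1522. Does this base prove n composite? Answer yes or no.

n − 1 = 13480 = 2^3 · 1685, so s = 3 and d = 1685.
Repeated squaring mod 13481: 1522^1 ≡ 1522, 1522^2 ≡ 11233, 1522^4 ≡ 11610, 1522^8 ≡ 9062, 1522^16 ≡ 7073, 1522^32 ≡ 12819, 1522^64 ≡ 6852, 1522^128 ≡ 9062, 1522^256 ≡ 7073, 1522^512 ≡ 12819, 1522^1024 ≡ 6852.
1685 = 1024 + 512 + 128 + 16 + 4 + 1, so 1522^1685 ≡ 6852·12819·9062·7073·11610·1522 ≡ 10310 (mod 13481).
x_0 = 1522^1685 mod 13481 = 10310.
x_0 is neither 1 nor 13480, so continue squaring.
x_1 = 10310^2 mod 13481 = 11896.
x_2 = 11896^2 mod 13481 = 4759.
Reached i = s−1 = 2 without hitting −1: 1522 is a Miller–Rabin witness and 13481 is composite.

yes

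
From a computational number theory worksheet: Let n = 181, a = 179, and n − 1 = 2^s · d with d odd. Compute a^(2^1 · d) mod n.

n − 1 = 180 = 2^2 · 45, so s = 2 and d = 45.
Repeated squaring mod 181: 179^1 ≡ 179, 179^2 ≡ 4, 179^4 ≡ 16, 179^8 ≡ 75, 179^16 ≡ 14, 179^32 ≡ 15.
45 = 32 + 8 + 4 + 1, so 179^45 ≡ 15·75·16·179 ≡ 19 (mod 181).
x_0 = 19.
x_1 = 19^2 mod 181 = 180.

180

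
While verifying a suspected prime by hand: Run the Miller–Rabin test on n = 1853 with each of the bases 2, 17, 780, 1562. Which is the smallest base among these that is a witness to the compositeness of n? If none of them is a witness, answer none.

n − 1 = 1852 = 2^2 · 463, so s = 2 and d = 463.
Base 2: x_0 = 2^463 mod 1853 = 1182. x_0 is neither 1 nor 1852, so continue squaring. x_1 = 1182^2 mod 1853 = 1815. Reached i = s−1 = 1 without hitting −1: 2 is a Miller–Rabin witness and 1853 is composite.
Base 17: x_0 = 17^463 mod 1853 = 782. x_0 is neither 1 nor 1852, so continue squaring. x_1 = 782^2 mod 1853 = 34. Reached i = s−1 = 1 without hitting −1: 17 is a Miller–Rabin witness and 1853 is composite.
Base 780: x_0 = 780^463 mod 1853 = 1436. x_0 is neither 1 nor 1852, so continue squaring. x_1 = 1436^2 mod 1853 = 1560. Reached i = s−1 = 1 without hitting −1: 780 is a Miller–Rabin witness and 1853 is composite.
Base 1562: x_0 = 1562^463 mod 1853 = 1164. x_0 is neither 1 nor 1852, so continue squaring. x_1 = 1164^2 mod 1853 = 353. Reached i = s−1 = 1 without hitting −1: 1562 is a Miller–Rabin witness and 1853 is composite.
The smallest witness among the given bases is 2.

2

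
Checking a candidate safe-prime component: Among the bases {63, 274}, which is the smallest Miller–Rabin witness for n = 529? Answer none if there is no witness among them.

n − 1 = 528 = 2^4 · 33, so s = 4 and d = 33.
Base 63: x_0 = 63^33 mod 529 = 528. x_0 = 528 ≡ −1, so 63 is not a witness.
Base 274: x_0 = 274^33 mod 529 = 528. x_0 = 528 ≡ −1, so 274 is not a witness.
No listed base is a witness for 529.

none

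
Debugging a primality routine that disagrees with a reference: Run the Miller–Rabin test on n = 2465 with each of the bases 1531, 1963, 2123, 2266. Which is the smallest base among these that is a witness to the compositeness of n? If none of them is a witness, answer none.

1963

n − 1 = 2464 = 2^5 · 77, so s = 5 and d = 77.
Base 1531: x_0 = 1531^77 mod 2465 = 1. x_0 = 1, so 1531 is not a witness.
Base 1963: x_0 = 1963^77 mod 2465 = 1828. x_0 is neither 1 nor 2464, so continue squaring. x_1 = 1828^2 mod 2465 = 1509. x_2 = 1509^2 mod 2465 = 1886. x_3 = 1886^2 mod 2465 = 1. x_3 = 1 but x_2 ≠ ±1, a nontrivial square root of 1 — 1963 is a witness and 2465 is composite.
Base 2123: x_0 = 2123^77 mod 2465 = 2348. x_0 is neither 1 nor 2464, so continue squaring. x_1 = 2348^2 mod 2465 = 1364. x_2 = 1364^2 mod 2465 = 1886. x_3 = 1886^2 mod 2465 = 1. x_3 = 1 but x_2 ≠ ±1, a nontrivial square root of 1 — 2123 is a witness and 2465 is composite.
Base 2266: x_0 = 2266^77 mod 2465 = 666. x_0 is neither 1 nor 2464, so continue squaring. x_1 = 666^2 mod 2465 = 2321. x_2 = 2321^2 mod 2465 = 1016. x_3 = 1016^2 mod 2465 = 1886. x_4 = 1886^2 mod 2465 = 1. x_4 = 1 but x_3 ≠ ±1, a nontrivial square root of 1 — 2266 is a witness and 2465 is composite.
The smallest witness among the given bases is 1963.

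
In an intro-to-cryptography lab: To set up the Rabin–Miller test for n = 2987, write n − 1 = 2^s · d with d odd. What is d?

Halving: 2986 → 1493; 1493 is odd.
So 2986 = 2^1 · 1493.

1493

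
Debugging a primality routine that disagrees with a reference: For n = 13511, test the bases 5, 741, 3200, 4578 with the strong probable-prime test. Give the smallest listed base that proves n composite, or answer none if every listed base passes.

n − 1 = 13510 = 2^1 · 6755, so s = 1 and d = 6755.
Base 5: x_0 = 5^6755 mod 13511 = 11413. x_0 ∉ {1, 13510} and s = 1, so 5 is a Miller–Rabin witness and 13511 is composite.
Base 741: x_0 = 741^6755 mod 13511 = 3800. x_0 ∉ {1, 13510} and s = 1, so 741 is a Miller–Rabin witness and 13511 is composite.
Base 3200: x_0 = 3200^6755 mod 13511 = 31. x_0 ∉ {1, 13510} and s = 1, so 3200 is a Miller–Rabin witness and 13511 is composite.
Base 4578: x_0 = 4578^6755 mod 13511 = 6747. x_0 ∉ {1, 13510} and s = 1, so 4578 is a Miller–Rabin witness and 13511 is composite.
The smallest witness among the given bases is 5.

5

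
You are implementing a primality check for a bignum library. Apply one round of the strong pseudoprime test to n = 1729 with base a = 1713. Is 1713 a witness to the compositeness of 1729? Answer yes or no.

no

n − 1 = 1728 = 2^6 · 27, so s = 6 and d = 27.
x_0 = 1713^27 mod 1729 = 1728.
x_0 = 1728 ≡ −1, so 1713 is not a witness.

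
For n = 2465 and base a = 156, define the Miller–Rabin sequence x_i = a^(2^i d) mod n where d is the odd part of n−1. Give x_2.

1016

n − 1 = 2464 = 2^5 · 77, so s = 5 and d = 77.
x_0 = 156^77 mod 2465 = 46.
x_1 = 46^2 mod 2465 = 2116.
x_2 = 2116^2 mod 2465 = 1016.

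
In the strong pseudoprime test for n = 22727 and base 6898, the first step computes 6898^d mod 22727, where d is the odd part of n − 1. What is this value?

n − 1 = 22726 = 2^1 · 11363, so s = 1 and d = 11363.
Repeated squaring mod 22727: 6898^1 ≡ 6898, 6898^2 ≡ 14793, 6898^4 ≡ 17293, 6898^8 ≡ 5983, 6898^16 ≡ 1264, 6898^32 ≡ 6806, 6898^64 ≡ 4010, 6898^128 ≡ 12111, 6898^256 ≡ 18990, 6898^512 ≡ 10791, 6898^1024 ≡ 15260, 6898^2048 ≡ 6758, 6898^4096 ≡ 12021, 6898^8192 ≡ 6175.
11363 = 8192 + 2048 + 1024 + 64 + 32 + 2 + 1, so 6898^11363 ≡ 6175·6758·15260·4010·6806·14793·6898 ≡ 22726 (mod 22727).

22726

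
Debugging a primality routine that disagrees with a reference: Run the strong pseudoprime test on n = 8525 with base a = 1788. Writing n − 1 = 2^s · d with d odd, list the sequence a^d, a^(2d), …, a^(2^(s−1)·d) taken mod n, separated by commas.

n − 1 = 8524 = 2^2 · 2131, so s = 2 and d = 2131.
x_0 = 1788^2131 mod 8525 = 6562.
x_1 = 6562^2 mod 8525 = 69.

6562, 69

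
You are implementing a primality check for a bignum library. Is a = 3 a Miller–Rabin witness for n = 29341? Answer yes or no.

yes

n − 1 = 29340 = 2^2 · 7335, so s = 2 and d = 7335.
x_0 = 3^7335 mod 29341 = 22569.
x_0 is neither 1 nor 29340, so continue squaring.
x_1 = 22569^2 mod 29341 = 1.
x_1 = 1 but x_0 ≠ ±1, a nontrivial square root of 1 — 3 is a witness and 29341 is composite.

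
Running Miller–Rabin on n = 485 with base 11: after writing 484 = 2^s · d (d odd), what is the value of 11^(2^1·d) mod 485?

n − 1 = 484 = 2^2 · 121, so s = 2 and d = 121.
x_0 = 11^121 mod 485 = 86.
x_1 = 86^2 mod 485 = 121.

121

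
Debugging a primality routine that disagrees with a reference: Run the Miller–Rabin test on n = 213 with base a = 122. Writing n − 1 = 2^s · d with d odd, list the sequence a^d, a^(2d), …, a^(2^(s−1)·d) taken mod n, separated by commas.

n − 1 = 212 = 2^2 · 53, so s = 2 and d = 53.
x_0 = 122^53 mod 213 = 176.
x_1 = 176^2 mod 213 = 91.

176, 91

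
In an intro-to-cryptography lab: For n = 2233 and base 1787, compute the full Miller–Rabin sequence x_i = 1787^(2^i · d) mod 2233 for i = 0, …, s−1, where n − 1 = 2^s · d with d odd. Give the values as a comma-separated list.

n − 1 = 2232 = 2^3 · 279, so s = 3 and d = 279.
x_0 = 1787^279 mod 2233 = 1065.
x_1 = 1065^2 mod 2233 = 2094.
x_2 = 2094^2 mod 2233 = 1457.

1065, 2094, 1457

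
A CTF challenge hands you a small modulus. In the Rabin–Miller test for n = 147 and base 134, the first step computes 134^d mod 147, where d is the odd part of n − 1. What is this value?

8

n − 1 = 146 = 2^1 · 73, so s = 1 and d = 73.
134^73 mod 147 = 8.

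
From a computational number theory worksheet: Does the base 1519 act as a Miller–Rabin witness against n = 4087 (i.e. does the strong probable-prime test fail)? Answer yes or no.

n − 1 = 4086 = 2^1 · 2043, so s = 1 and d = 2043.
x_0 = 1519^2043 mod 4087 = 3444.
x_0 ∉ {1, 4086} and s = 1, so 1519 is a Miller–Rabin witness and 4087 is composite.

yes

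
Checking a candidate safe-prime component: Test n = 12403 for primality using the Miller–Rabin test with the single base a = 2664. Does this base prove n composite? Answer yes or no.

n − 1 = 12402 = 2^1 · 6201, so s = 1 and d = 6201.
x_0 = 2664^6201 mod 12403 = 8136.
x_0 ∉ {1, 12402} and s = 1, so 2664 is a Miller–Rabin witness and 12403 is composite.

yes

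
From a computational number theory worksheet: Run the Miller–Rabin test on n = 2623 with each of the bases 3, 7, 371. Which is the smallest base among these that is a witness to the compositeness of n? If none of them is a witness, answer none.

n − 1 = 2622 = 2^1 · 1311, so s = 1 and d = 1311.
Base 3: x_0 = 3^1311 mod 2623 = 247. x_0 ∉ {1, 2622} and s = 1, so 3 is a Miller–Rabin witness and 2623 is composite.
Base 7: x_0 = 7^1311 mod 2623 = 1074. x_0 ∉ {1, 2622} and s = 1, so 7 is a Miller–Rabin witness and 2623 is composite.
Base 371: x_0 = 371^1311 mod 2623 = 174. x_0 ∉ {1, 2622} and s = 1, so 371 is a Miller–Rabin witness and 2623 is composite.
The smallest witness among the given bases is 3.

3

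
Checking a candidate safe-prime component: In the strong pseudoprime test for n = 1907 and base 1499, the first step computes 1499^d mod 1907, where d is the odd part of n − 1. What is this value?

1906

n − 1 = 1906 = 2^1 · 953, so s = 1 and d = 953.
1499^953 mod 1907 = 1906.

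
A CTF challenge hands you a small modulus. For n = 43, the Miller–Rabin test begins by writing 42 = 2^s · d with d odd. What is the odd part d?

21

Halving: 42 → 21; 21 is odd.
So 42 = 2^1 · 21.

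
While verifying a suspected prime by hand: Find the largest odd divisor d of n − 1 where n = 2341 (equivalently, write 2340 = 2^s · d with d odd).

Halving: 2340 → 1170 → 585; 585 is odd.
So 2340 = 2^2 · 585.

585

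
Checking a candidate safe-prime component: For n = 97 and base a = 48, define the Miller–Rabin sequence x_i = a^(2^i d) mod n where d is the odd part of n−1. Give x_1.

n − 1 = 96 = 2^5 · 3, so s = 5 and d = 3.
x_0 = 48^3 mod 97 = 12.
x_1 = 12^2 mod 97 = 47.

47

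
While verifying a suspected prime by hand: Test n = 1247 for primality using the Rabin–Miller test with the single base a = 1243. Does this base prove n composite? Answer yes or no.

yes

n − 1 = 1246 = 2^1 · 623, so s = 1 and d = 623.
x_0 = 1243^623 mod 1247 = 1074.
x_0 ∉ {1, 1246} and s = 1, so 1243 is a Miller–Rabin witness and 1247 is composite.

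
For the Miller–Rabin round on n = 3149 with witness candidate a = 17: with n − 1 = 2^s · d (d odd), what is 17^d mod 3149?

n − 1 = 3148 = 2^2 · 787, so s = 2 and d = 787.
17^787 mod 3149 = 2431.

2431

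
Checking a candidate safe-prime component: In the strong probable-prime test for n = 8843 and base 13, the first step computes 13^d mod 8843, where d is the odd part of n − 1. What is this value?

2723

n − 1 = 8842 = 2^1 · 4421, so s = 1 and d = 4421.
13^4421 mod 8843 = 2723.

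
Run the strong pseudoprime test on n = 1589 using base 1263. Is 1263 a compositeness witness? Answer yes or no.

n − 1 = 1588 = 2^2 · 397, so s = 2 and d = 397.
x_0 = 1263^397 mod 1589 = 605.
x_0 is neither 1 nor 1588, so continue squaring.
x_1 = 605^2 mod 1589 = 555.
Reached i = s−1 = 1 without hitting −1: 1263 is a Miller–Rabin witness and 1589 is composite.

yes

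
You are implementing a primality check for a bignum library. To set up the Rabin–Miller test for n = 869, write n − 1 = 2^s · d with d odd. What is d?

Halving: 868 → 434 → 217; 217 is odd.
So 868 = 2^2 · 217.

217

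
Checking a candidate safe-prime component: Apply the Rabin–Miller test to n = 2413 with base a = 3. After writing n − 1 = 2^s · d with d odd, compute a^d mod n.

n − 1 = 2412 = 2^2 · 603, so s = 2 and d = 603.
Repeated squaring mod 2413: 3^1 ≡ 3, 3^2 ≡ 9, 3^4 ≡ 81, 3^8 ≡ 1735, 3^16 ≡ 1214, 3^32 ≡ 1866, 3^64 ≡ 2410, 3^128 ≡ 9, 3^256 ≡ 81, 3^512 ≡ 1735.
603 = 512 + 64 + 16 + 8 + 2 + 1, so 3^603 ≡ 1735·2410·1214·1735·9·3 ≡ 873 (mod 2413).

873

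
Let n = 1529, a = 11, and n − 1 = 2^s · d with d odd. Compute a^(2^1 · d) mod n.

1001

n − 1 = 1528 = 2^3 · 191, so s = 3 and d = 191.
Repeated squaring mod 1529: 11^1 ≡ 11, 11^2 ≡ 121, 11^4 ≡ 880, 11^8 ≡ 726, 11^16 ≡ 1100, 11^32 ≡ 561, 11^64 ≡ 1276, 11^128 ≡ 1320.
191 = 128 + 32 + 16 + 8 + 4 + 2 + 1, so 11^191 ≡ 1320·561·1100·726·880·121·11 ≡ 220 (mod 1529).
x_0 = 220.
x_1 = 220^2 mod 1529 = 1001.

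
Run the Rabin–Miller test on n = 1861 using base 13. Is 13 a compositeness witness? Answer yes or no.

n − 1 = 1860 = 2^2 · 465, so s = 2 and d = 465.
x_0 = 13^465 mod 1861 = 61.
x_0 is neither 1 nor 1860, so continue squaring.
x_1 = 61^2 mod 1861 = 1860.
x_1 ≡ −1, so 13 is not a witness.

no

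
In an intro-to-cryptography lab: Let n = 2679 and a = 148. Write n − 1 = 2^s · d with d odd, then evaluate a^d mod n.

1438

n − 1 = 2678 = 2^1 · 1339, so s = 1 and d = 1339.
Repeated squaring mod 2679: 148^1 ≡ 148, 148^2 ≡ 472, 148^4 ≡ 427, 148^8 ≡ 157, 148^16 ≡ 538, 148^32 ≡ 112, 148^64 ≡ 1828, 148^128 ≡ 871, 148^256 ≡ 484, 148^512 ≡ 1183, 148^1024 ≡ 1051.
1339 = 1024 + 256 + 32 + 16 + 8 + 2 + 1, so 148^1339 ≡ 1051·484·112·538·157·472·148 ≡ 1438 (mod 2679).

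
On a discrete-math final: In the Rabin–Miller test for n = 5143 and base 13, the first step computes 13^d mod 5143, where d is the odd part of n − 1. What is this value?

3581

n − 1 = 5142 = 2^1 · 2571, so s = 1 and d = 2571.
13^2571 mod 5143 = 3581.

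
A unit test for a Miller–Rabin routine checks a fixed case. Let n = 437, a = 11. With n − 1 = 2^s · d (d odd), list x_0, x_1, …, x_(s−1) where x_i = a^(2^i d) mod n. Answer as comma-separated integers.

n − 1 = 436 = 2^2 · 109, so s = 2 and d = 109.
x_0 = 11^109 mod 437 = 182.
x_1 = 182^2 mod 437 = 349.

182, 349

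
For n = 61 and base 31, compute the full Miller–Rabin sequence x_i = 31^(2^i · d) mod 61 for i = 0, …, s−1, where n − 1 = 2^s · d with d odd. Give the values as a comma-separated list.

50, 60

n − 1 = 60 = 2^2 · 15, so s = 2 and d = 15.
x_0 = 31^15 mod 61 = 50.
x_1 = 50^2 mod 61 = 60.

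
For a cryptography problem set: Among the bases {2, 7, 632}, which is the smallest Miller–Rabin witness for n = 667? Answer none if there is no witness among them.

n − 1 = 666 = 2^1 · 333, so s = 1 and d = 333.
Base 2: x_0 = 2^333 mod 667 = 330. x_0 ∉ {1, 666} and s = 1, so 2 is a Miller–Rabin witness and 667 is composite.
Base 7: x_0 = 7^333 mod 667 = 458. x_0 ∉ {1, 666} and s = 1, so 7 is a Miller–Rabin witness and 667 is composite.
Base 632: x_0 = 632^333 mod 667 = 20. x_0 ∉ {1, 666} and s = 1, so 632 is a Miller–Rabin witness and 667 is composite.
The smallest witness among the given bases is 2.

2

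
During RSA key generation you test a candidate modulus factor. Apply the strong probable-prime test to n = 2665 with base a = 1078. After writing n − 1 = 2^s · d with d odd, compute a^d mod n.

1858

n − 1 = 2664 = 2^3 · 333, so s = 3 and d = 333.
1078^333 mod 2665 = 1858.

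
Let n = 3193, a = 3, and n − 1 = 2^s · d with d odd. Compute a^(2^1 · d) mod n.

n − 1 = 3192 = 2^3 · 399, so s = 3 and d = 399.
x_0 = 3^399 mod 3193 = 649.
x_1 = 649^2 mod 3193 = 2918.

2918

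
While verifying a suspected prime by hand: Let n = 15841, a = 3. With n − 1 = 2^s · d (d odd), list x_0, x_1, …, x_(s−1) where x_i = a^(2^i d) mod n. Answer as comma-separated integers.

n − 1 = 15840 = 2^5 · 495, so s = 5 and d = 495.
x_0 = 3^495 mod 15841 = 12802.
x_1 = 12802^2 mod 15841 = 218.
x_2 = 218^2 mod 15841 = 1.
x_3 = 1^2 mod 15841 = 1.
x_4 = 1^2 mod 15841 = 1.

12802, 218, 1, 1, 1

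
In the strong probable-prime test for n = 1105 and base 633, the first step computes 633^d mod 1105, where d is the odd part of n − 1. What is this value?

378

n − 1 = 1104 = 2^4 · 69, so s = 4 and d = 69.
Repeated squaring mod 1105: 633^1 ≡ 633, 633^2 ≡ 679, 633^4 ≡ 256, 633^8 ≡ 341, 633^16 ≡ 256, 633^32 ≡ 341, 633^64 ≡ 256.
69 = 64 + 4 + 1, so 633^69 ≡ 256·256·633 ≡ 378 (mod 1105).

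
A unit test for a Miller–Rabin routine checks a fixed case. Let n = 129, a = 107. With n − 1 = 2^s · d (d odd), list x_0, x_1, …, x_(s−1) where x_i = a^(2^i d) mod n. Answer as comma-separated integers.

n − 1 = 128 = 2^7 · 1, so s = 7 and d = 1.
x_0 = 107^1 mod 129 = 107.
x_1 = 107^2 mod 129 = 97.
x_2 = 97^2 mod 129 = 121.
x_3 = 121^2 mod 129 = 64.
x_4 = 64^2 mod 129 = 97.
x_5 = 97^2 mod 129 = 121.
x_6 = 121^2 mod 129 = 64.

107, 97, 121, 64, 97, 121, 64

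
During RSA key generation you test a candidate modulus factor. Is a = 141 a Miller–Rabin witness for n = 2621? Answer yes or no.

no

n − 1 = 2620 = 2^2 · 655, so s = 2 and d = 655.
x_0 = 141^655 mod 2621 = 472.
x_0 is neither 1 nor 2620, so continue squaring.
x_1 = 472^2 mod 2621 = 2620.
x_1 ≡ −1, so 141 is not a witness.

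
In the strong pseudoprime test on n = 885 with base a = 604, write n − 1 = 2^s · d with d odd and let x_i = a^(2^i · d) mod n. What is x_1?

n − 1 = 884 = 2^2 · 221, so s = 2 and d = 221.
x_0 = 604^221 mod 885 = 814.
x_1 = 814^2 mod 885 = 616.

616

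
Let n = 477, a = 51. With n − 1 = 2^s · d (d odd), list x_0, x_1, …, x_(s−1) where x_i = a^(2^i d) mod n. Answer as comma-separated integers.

n − 1 = 476 = 2^2 · 119, so s = 2 and d = 119.
x_0 = 51^119 mod 477 = 198.
x_1 = 198^2 mod 477 = 90.

198, 90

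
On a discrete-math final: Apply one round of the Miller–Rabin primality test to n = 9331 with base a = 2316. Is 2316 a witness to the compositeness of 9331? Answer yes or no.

no

n − 1 = 9330 = 2^1 · 4665, so s = 1 and d = 4665.
By repeated squaring, 2316^4665 ≡ 9330 (mod 9331).
x_0 = 2316^4665 mod 9331 = 9330.
x_0 = 9330 ≡ −1, so 2316 is not a witness.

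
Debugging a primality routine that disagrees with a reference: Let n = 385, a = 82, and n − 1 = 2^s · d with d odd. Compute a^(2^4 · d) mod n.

n − 1 = 384 = 2^7 · 3, so s = 7 and d = 3.
x_0 = 82^3 mod 385 = 48.
x_1 = 48^2 mod 385 = 379.
x_2 = 379^2 mod 385 = 36.
x_3 = 36^2 mod 385 = 141.
x_4 = 141^2 mod 385 = 246.

246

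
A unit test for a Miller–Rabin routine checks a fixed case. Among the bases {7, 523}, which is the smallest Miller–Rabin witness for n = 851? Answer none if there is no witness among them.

7

n − 1 = 850 = 2^1 · 425, so s = 1 and d = 425.
Base 7: x_0 = 7^425 mod 851 = 419. x_0 ∉ {1, 850} and s = 1, so 7 is a Miller–Rabin witness and 851 is composite.
Base 523: x_0 = 523^425 mod 851 = 664. x_0 ∉ {1, 850} and s = 1, so 523 is a Miller–Rabin witness and 851 is composite.
The smallest witness among the given bases is 7.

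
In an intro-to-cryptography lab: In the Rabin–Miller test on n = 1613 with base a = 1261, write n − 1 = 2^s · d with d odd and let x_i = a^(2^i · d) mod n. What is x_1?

n − 1 = 1612 = 2^2 · 403, so s = 2 and d = 403.
x_0 = 1261^403 mod 1613 = 1612.
x_1 = 1612^2 mod 1613 = 1.

1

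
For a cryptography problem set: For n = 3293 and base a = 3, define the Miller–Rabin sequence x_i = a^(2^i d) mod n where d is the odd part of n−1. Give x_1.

160

n − 1 = 3292 = 2^2 · 823, so s = 2 and d = 823.
Repeated squaring mod 3293: 3^1 ≡ 3, 3^2 ≡ 9, 3^4 ≡ 81, 3^8 ≡ 3268, 3^16 ≡ 625, 3^32 ≡ 2051, 3^64 ≡ 1440, 3^128 ≡ 2303, 3^256 ≡ 2079, 3^512 ≡ 1825.
823 = 512 + 256 + 32 + 16 + 4 + 2 + 1, so 3^823 ≡ 1825·2079·2051·625·81·9·3 ≡ 2879 (mod 3293).
x_0 = 2879.
x_1 = 2879^2 mod 3293 = 160.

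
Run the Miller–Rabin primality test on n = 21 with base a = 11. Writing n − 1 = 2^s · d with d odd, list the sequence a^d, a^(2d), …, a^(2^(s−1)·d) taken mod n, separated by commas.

2, 4

n − 1 = 20 = 2^2 · 5, so s = 2 and d = 5.
x_0 = 11^5 mod 21 = 2.
x_1 = 2^2 mod 21 = 4.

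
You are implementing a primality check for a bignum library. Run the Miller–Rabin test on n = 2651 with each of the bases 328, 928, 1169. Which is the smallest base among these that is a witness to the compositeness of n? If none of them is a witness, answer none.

n − 1 = 2650 = 2^1 · 1325, so s = 1 and d = 1325.
Base 328: x_0 = 328^1325 mod 2651 = 1. x_0 = 1, so 328 is not a witness.
Base 928: x_0 = 928^1325 mod 2651 = 1. x_0 = 1, so 928 is not a witness.
Base 1169: x_0 = 1169^1325 mod 2651 = 1. x_0 = 1, so 1169 is not a witness.
No listed base is a witness for 2651.

none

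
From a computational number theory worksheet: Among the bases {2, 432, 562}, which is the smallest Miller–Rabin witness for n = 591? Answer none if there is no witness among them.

2

n − 1 = 590 = 2^1 · 295, so s = 1 and d = 295.
Base 2: x_0 = 2^295 mod 591 = 392. x_0 ∉ {1, 590} and s = 1, so 2 is a Miller–Rabin witness and 591 is composite.
Base 432: x_0 = 432^295 mod 591 = 159. x_0 ∉ {1, 590} and s = 1, so 432 is a Miller–Rabin witness and 591 is composite.
Base 562: x_0 = 562^295 mod 591 = 562. x_0 ∉ {1, 590} and s = 1, so 562 is a Miller–Rabin witness and 591 is composite.
The smallest witness among the given bases is 2.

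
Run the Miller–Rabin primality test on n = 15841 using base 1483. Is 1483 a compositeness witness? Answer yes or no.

n − 1 = 15840 = 2^5 · 495, so s = 5 and d = 495.
Repeated squaring mod 15841: 1483^1 ≡ 1483, 1483^2 ≡ 13231, 1483^4 ≡ 470, 1483^8 ≡ 14967, 1483^16 ≡ 3508, 1483^32 ≡ 13448, 1483^64 ≡ 7848, 1483^128 ≡ 1296, 1483^256 ≡ 470.
495 = 256 + 128 + 64 + 32 + 8 + 4 + 2 + 1, so 1483^495 ≡ 470·1296·7848·13448·14967·470·13231·1483 ≡ 12802 (mod 15841).
x_0 = 1483^495 mod 15841 = 12802.
x_0 is neither 1 nor 15840, so continue squaring.
x_1 = 12802^2 mod 15841 = 218.
x_2 = 218^2 mod 15841 = 1.
x_2 = 1 but x_1 ≠ ±1, a nontrivial square root of 1 — 1483 is a witness and 15841 is composite.

yes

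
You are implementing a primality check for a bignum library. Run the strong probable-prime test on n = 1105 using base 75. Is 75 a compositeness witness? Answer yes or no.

yes

n − 1 = 1104 = 2^4 · 69, so s = 4 and d = 69.
By repeated squaring, 75^69 ≡ 1065 (mod 1105).
x_0 = 75^69 mod 1105 = 1065.
x_0 is neither 1 nor 1104, so continue squaring.
x_1 = 1065^2 mod 1105 = 495.
x_2 = 495^2 mod 1105 = 820.
x_3 = 820^2 mod 1105 = 560.
Reached i = s−1 = 3 without hitting −1: 75 is a Miller–Rabin witness and 1105 is composite.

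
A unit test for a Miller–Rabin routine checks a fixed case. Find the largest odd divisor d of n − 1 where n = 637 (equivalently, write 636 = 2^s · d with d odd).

Halving: 636 → 318 → 159; 159 is odd.
So 636 = 2^2 · 159.

159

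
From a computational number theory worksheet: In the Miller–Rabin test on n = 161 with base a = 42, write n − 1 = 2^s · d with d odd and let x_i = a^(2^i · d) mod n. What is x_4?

133

n − 1 = 160 = 2^5 · 5, so s = 5 and d = 5.
x_0 = 42^5 mod 161 = 126.
x_1 = 126^2 mod 161 = 98.
x_2 = 98^2 mod 161 = 105.
x_3 = 105^2 mod 161 = 77.
x_4 = 77^2 mod 161 = 133.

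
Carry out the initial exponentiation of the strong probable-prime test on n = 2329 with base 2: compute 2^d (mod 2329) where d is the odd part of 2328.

263

n − 1 = 2328 = 2^3 · 291, so s = 3 and d = 291.
2^291 mod 2329 = 263.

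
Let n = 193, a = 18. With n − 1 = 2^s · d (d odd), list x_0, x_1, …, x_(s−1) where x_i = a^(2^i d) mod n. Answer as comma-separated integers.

42, 27, 150, 112, 192, 1

n − 1 = 192 = 2^6 · 3, so s = 6 and d = 3.
x_0 = 18^3 mod 193 = 42.
x_1 = 42^2 mod 193 = 27.
x_2 = 27^2 mod 193 = 150.
x_3 = 150^2 mod 193 = 112.
x_4 = 112^2 mod 193 = 192.
x_5 = 192^2 mod 193 = 1.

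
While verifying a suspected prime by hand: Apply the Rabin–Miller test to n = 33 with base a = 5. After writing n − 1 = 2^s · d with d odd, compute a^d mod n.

n − 1 = 32 = 2^5 · 1, so s = 5 and d = 1.
5^1 mod 33 = 5.

5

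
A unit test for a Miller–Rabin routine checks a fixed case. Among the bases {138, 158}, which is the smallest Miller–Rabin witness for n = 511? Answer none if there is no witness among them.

158

n − 1 = 510 = 2^1 · 255, so s = 1 and d = 255.
Base 138: x_0 = 138^255 mod 511 = 510. x_0 = 510 ≡ −1, so 138 is not a witness.
Base 158: x_0 = 158^255 mod 511 = 414. x_0 ∉ {1, 510} and s = 1, so 158 is a Miller–Rabin witness and 511 is composite.
The smallest witness among the given bases is 158.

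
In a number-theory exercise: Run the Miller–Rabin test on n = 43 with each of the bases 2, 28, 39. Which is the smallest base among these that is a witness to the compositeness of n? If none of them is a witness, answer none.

none

n − 1 = 42 = 2^1 · 21, so s = 1 and d = 21.
Base 2: x_0 = 2^21 mod 43 = 42. x_0 = 42 ≡ −1, so 2 is not a witness.
Base 28: x_0 = 28^21 mod 43 = 42. x_0 = 42 ≡ −1, so 28 is not a witness.
Base 39: x_0 = 39^21 mod 43 = 42. x_0 = 42 ≡ −1, so 39 is not a witness.
No listed base is a witness for 43.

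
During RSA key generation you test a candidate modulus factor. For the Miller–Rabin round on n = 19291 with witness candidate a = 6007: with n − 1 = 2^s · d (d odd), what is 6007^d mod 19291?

3092

n − 1 = 19290 = 2^1 · 9645, so s = 1 and d = 9645.
6007^9645 mod 19291 = 3092.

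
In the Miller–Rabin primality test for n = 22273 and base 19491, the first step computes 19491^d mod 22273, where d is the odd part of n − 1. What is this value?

13403

n − 1 = 22272 = 2^8 · 87, so s = 8 and d = 87.
19491^87 mod 22273 = 13403.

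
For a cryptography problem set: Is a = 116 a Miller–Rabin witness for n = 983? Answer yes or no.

no

n − 1 = 982 = 2^1 · 491, so s = 1 and d = 491.
x_0 = 116^491 mod 983 = 982.
x_0 = 982 ≡ −1, so 116 is not a witness.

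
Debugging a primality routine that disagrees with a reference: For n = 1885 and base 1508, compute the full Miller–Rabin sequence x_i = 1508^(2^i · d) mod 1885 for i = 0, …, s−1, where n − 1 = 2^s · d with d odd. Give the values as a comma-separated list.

n − 1 = 1884 = 2^2 · 471, so s = 2 and d = 471.
x_0 = 1508^471 mod 1885 = 377.
x_1 = 377^2 mod 1885 = 754.

377, 754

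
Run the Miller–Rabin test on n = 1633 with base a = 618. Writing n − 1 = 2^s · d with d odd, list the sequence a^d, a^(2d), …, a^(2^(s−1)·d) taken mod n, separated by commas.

1424, 1223, 1534, 3, 9

n − 1 = 1632 = 2^5 · 51, so s = 5 and d = 51.
x_0 = 618^51 mod 1633 = 1424.
x_1 = 1424^2 mod 1633 = 1223.
x_2 = 1223^2 mod 1633 = 1534.
x_3 = 1534^2 mod 1633 = 3.
x_4 = 3^2 mod 1633 = 9.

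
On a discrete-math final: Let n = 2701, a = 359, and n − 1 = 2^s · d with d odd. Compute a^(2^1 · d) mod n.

2554

n − 1 = 2700 = 2^2 · 675, so s = 2 and d = 675.
x_0 = 359^675 mod 2701 = 630.
x_1 = 630^2 mod 2701 = 2554.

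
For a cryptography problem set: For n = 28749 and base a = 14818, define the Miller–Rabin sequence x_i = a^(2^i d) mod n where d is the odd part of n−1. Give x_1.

6700

n − 1 = 28748 = 2^2 · 7187, so s = 2 and d = 7187.
x_0 = 14818^7187 mod 28749 = 17338.
x_1 = 17338^2 mod 28749 = 6700.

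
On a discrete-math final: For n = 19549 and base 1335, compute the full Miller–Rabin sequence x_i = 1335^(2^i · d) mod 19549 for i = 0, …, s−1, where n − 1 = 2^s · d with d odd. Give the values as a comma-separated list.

n − 1 = 19548 = 2^2 · 4887, so s = 2 and d = 4887.
x_0 = 1335^4887 mod 19549 = 6367.
x_1 = 6367^2 mod 19549 = 13612.

6367, 13612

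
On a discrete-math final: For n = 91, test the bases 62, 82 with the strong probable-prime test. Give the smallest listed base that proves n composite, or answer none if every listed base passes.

n − 1 = 90 = 2^1 · 45, so s = 1 and d = 45.
Base 62: x_0 = 62^45 mod 91 = 90. x_0 = 90 ≡ −1, so 62 is not a witness.
Base 82: x_0 = 82^45 mod 91 = 90. x_0 = 90 ≡ −1, so 82 is not a witness.
No listed base is a witness for 91.

none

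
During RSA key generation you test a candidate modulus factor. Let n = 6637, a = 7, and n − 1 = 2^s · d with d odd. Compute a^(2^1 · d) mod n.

1

n − 1 = 6636 = 2^2 · 1659, so s = 2 and d = 1659.
x_0 = 7^1659 mod 6637 = 1.
x_1 = 1^2 mod 6637 = 1.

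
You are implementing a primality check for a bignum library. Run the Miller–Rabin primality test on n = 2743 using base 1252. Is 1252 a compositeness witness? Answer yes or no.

no

n − 1 = 2742 = 2^1 · 1371, so s = 1 and d = 1371.
x_0 = 1252^1371 mod 2743 = 2742.
x_0 = 2742 ≡ −1, so 1252 is not a witness.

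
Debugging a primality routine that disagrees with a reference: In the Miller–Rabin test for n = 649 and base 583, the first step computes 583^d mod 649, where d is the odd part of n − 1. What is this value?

275

n − 1 = 648 = 2^3 · 81, so s = 3 and d = 81.
Repeated squaring mod 649: 583^1 ≡ 583, 583^2 ≡ 462, 583^4 ≡ 572, 583^8 ≡ 88, 583^16 ≡ 605, 583^32 ≡ 638, 583^64 ≡ 121.
81 = 64 + 16 + 1, so 583^81 ≡ 121·605·583 ≡ 275 (mod 649).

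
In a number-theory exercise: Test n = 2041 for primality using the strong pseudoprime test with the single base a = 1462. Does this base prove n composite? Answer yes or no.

yes

n − 1 = 2040 = 2^3 · 255, so s = 3 and d = 255.
By repeated squaring, 1462^255 ≡ 1126 (mod 2041).
x_0 = 1462^255 mod 2041 = 1126.
x_0 is neither 1 nor 2040, so continue squaring.
x_1 = 1126^2 mod 2041 = 415.
x_2 = 415^2 mod 2041 = 781.
Reached i = s−1 = 2 without hitting −1: 1462 is a Miller–Rabin witness and 2041 is composite.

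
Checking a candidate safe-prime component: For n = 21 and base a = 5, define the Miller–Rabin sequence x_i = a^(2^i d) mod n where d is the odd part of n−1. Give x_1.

n − 1 = 20 = 2^2 · 5, so s = 2 and d = 5.
x_0 = 5^5 mod 21 = 17.
x_1 = 17^2 mod 21 = 16.

16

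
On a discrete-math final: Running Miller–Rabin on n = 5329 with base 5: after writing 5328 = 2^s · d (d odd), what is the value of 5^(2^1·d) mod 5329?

n − 1 = 5328 = 2^4 · 333, so s = 4 and d = 333.
x_0 = 5^333 mod 5329 = 793.
x_1 = 793^2 mod 5329 = 27.

27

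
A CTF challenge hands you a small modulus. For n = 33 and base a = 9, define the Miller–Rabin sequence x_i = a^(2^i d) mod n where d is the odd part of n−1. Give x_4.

n − 1 = 32 = 2^5 · 1, so s = 5 and d = 1.
x_0 = 9^1 mod 33 = 9.
x_1 = 9^2 mod 33 = 15.
x_2 = 15^2 mod 33 = 27.
x_3 = 27^2 mod 33 = 3.
x_4 = 3^2 mod 33 = 9.

9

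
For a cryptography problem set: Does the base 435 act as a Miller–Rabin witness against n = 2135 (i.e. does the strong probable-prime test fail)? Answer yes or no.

yes

n − 1 = 2134 = 2^1 · 1067, so s = 1 and d = 1067.
Repeated squaring mod 2135: 435^1 ≡ 435, 435^2 ≡ 1345, 435^4 ≡ 680, 435^8 ≡ 1240, 435^16 ≡ 400, 435^32 ≡ 2010, 435^64 ≡ 680, 435^128 ≡ 1240, 435^256 ≡ 400, 435^512 ≡ 2010, 435^1024 ≡ 680.
1067 = 1024 + 32 + 8 + 2 + 1, so 435^1067 ≡ 680·2010·1240·1345·435 ≡ 155 (mod 2135).
x_0 = 435^1067 mod 2135 = 155.
x_0 ∉ {1, 2134} and s = 1, so 435 is a Miller–Rabin witness and 2135 is composite.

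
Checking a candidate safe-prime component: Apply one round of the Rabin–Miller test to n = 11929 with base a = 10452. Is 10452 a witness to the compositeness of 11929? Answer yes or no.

no

n − 1 = 11928 = 2^3 · 1491, so s = 3 and d = 1491.
Repeated squaring mod 11929: 10452^1 ≡ 10452, 10452^2 ≡ 10451, 10452^4 ≡ 1477, 10452^8 ≡ 10451, 10452^16 ≡ 1477, 10452^32 ≡ 10451, 10452^64 ≡ 1477, 10452^128 ≡ 10451, 10452^256 ≡ 1477, 10452^512 ≡ 10451, 10452^1024 ≡ 1477.
1491 = 1024 + 256 + 128 + 64 + 16 + 2 + 1, so 10452^1491 ≡ 1477·1477·10451·1477·1477·10451·10452 ≡ 11928 (mod 11929).
x_0 = 10452^1491 mod 11929 = 11928.
x_0 = 11928 ≡ −1, so 10452 is not a witness.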